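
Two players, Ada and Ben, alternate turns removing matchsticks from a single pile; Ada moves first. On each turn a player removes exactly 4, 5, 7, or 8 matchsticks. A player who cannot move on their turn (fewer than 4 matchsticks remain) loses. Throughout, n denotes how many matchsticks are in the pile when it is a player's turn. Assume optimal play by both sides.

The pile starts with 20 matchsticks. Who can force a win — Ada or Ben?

Positions with no move are L. A position that does have a move is losing for the player to move precisely when every available move leads to a winning position for the opponent. Fill in the labels:
n=0: no move → L
n=1: no move → L
n=2: no move → L
n=3: no move → L
n=4: can move to 0, which is L ⇒ W
n=5: can move to 1, which is L ⇒ W
n=6: can move to 2, which is L ⇒ W
n=7: can move to 3, which is L ⇒ W
n=8: can move to 3, which is L ⇒ W
n=9: can move to 2, which is L ⇒ W
n=10: can move to 3, which is L ⇒ W
n=11: can move to 3, which is L ⇒ W
n=12: moves to 8(W), 7(W), 5(W), 4(W); every one is W ⇒ L
n=13: moves to 9(W), 8(W), 6(W), 5(W); every one is W ⇒ L
n=14: moves to 10(W), 9(W), 7(W), 6(W); every one is W ⇒ L
n=15: moves to 11(W), 10(W), 8(W), 7(W); every one is W ⇒ L
n=16: can move to 12, which is L ⇒ W
n=17: can move to 13, which is L ⇒ W
n=18: can move to 14, which is L ⇒ W
n=19: can move to 15, which is L ⇒ W
n=20: can move to 15, which is L ⇒ W
From 20 Ada can remove 5, leaving 15, reaching an L position.

Ada wins.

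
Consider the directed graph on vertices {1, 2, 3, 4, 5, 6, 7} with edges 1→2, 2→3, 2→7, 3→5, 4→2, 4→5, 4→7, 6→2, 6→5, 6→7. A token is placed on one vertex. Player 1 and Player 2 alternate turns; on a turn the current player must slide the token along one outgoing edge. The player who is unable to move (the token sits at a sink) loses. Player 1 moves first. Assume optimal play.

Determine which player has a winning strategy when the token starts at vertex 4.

Positions with no move are L. A position that does have a move is losing for the player to move precisely when every available move leads to a winning position for the opponent. Fill in the labels:
Every edge goes from a vertex to one that appears earlier in the order 7, 5, 3, 2, 4, 1, 6, so processing vertices in that order labels each vertex after all of its successors.
7: no outgoing edge → L
5: no outgoing edge → L
3: reaches L-position 5 → W
2: reaches L-position 7 → W
4: reaches L-position 5 → W
1: only reaches 2(W), which is W → L
6: reaches L-position 5 → W
The starting position 4 is W: Player 1 should move to 5, handing over an L position.

Player 1 wins.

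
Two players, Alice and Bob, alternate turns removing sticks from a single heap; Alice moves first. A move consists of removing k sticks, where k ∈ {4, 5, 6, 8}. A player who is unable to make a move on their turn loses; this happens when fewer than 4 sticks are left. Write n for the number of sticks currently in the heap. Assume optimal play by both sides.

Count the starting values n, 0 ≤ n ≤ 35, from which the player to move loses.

12

Positions with no move are L. A position that does have a move is losing for the player to move precisely when every available move leads to a winning position for the opponent. Fill in the labels:
n=0: no move → L
n=1: no move → L
n=2: no move → L
n=3: no move → L
n=4: →0(L), so W
n=5: →1(L), so W
n=6: →2(L), so W
n=7: →3(L), so W
n=8: →3(L), so W
n=9: →3(L), so W
n=10: →2(L), so W
n=11: →3(L), so W
n=12: →8(W), 7(W), 6(W), 4(W) — all W, so L
n=13: →9(W), 8(W), 7(W), 5(W) — all W, so L
n=14: →10(W), 9(W), 8(W), 6(W) — all W, so L
n=15: →11(W), 10(W), 9(W), 7(W) — all W, so L
n=16: →12(L), so W
n=17: →13(L), so W
n=18: →14(L), so W
n=19: →15(L), so W
n=20: →15(L), so W
n=21: →15(L), so W
n=22: →14(L), so W
n=23: →15(L), so W
n=24: →20(W), 19(W), 18(W), 16(W) — all W, so L
n=25: →21(W), 20(W), 19(W), 17(W) — all W, so L
n=26: →22(W), 21(W), 20(W), 18(W) — all W, so L
n=27: →23(W), 22(W), 21(W), 19(W) — all W, so L
n=28: →24(L), so W
n=29: →25(L), so W
n=30: →26(L), so W
n=31: →27(L), so W
n=32: →27(L), so W
n=33: →27(L), so W
n=34: →26(L), so W
n=35: →27(L), so W
L entries with 0 ≤ n ≤ 35: n = 0, 1, 2, 3, 12, 13, 14, 15, 24, 25, 26, 27; that makes 12.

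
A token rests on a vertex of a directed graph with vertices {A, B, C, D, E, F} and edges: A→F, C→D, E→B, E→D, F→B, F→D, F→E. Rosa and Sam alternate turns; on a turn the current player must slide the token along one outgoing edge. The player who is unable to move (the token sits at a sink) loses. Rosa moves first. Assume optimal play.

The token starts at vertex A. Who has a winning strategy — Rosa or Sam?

Sam wins.

Use the standard recursion: the mover loses at a terminal position; elsewhere, the mover wins exactly when some move hands the opponent an L position.
Every edge goes from a vertex to one that appears earlier in the order D, B, E, F, C, A, so processing vertices in that order labels each vertex after all of its successors.
D: no outgoing edge → L
B: no outgoing edge → L
E: can move to B, which is L ⇒ W
F: can move to B, which is L ⇒ W
C: can move to D, which is L ⇒ W
A: the only move is to F(W), a W ⇒ L
Every move from A reaches a W position, so the mover loses.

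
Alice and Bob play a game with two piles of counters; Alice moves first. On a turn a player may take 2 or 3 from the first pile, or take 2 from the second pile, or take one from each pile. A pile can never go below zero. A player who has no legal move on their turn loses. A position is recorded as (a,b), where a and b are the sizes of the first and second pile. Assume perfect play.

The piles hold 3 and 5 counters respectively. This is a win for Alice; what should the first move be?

Compute win/loss labels from the base case upward. A position with no move is L. Any other position is W if it can reach an L in one move, else L.
No move ever increases a pile, so every position that can arise here has a ≤ 3 and b ≤ 5; it is enough to label the cells with 0 ≤ a ≤ 3 and 0 ≤ b ≤ 5.
Every move lowers a or b (never raises either), so fill the grid row by row in increasing a, and left to right within a row: each cell's successors are then already labelled.
      b=0  b=1  b=2  b=3  b=4  b=5
a=0:    L    L    W    W    L    L
a=1:    L    W    W    L    L    W
a=2:    W    W    L    L    W    W
a=3:    W    W    L    W    W    W
Cells with no legal move (terminal, hence L): (0,0), (0,1), (1,0).
The remaining L cells, each justified by listing all of its moves:
(0,4): the only move is to (0,2)(W), a W ⇒ L
(0,5): the only move is to (0,3)(W), a W ⇒ L
(1,3): moves to (1,1)(W), (0,2)(W); every one is W ⇒ L
(1,4): moves to (1,2)(W), (0,3)(W); every one is W ⇒ L
(2,2): moves to (0,2)(W), (2,0)(W), (1,1)(W); every one is W ⇒ L
(2,3): moves to (0,3)(W), (2,1)(W), (1,2)(W); every one is W ⇒ L
(3,2): moves to (1,2)(W), (0,2)(W), (3,0)(W), (2,1)(W); every one is W ⇒ L
Every other cell has at least one move into one of the L cells above, so it is W.
From (3,5), the L positions reachable in one move are: (0,5).

Move to (0,5).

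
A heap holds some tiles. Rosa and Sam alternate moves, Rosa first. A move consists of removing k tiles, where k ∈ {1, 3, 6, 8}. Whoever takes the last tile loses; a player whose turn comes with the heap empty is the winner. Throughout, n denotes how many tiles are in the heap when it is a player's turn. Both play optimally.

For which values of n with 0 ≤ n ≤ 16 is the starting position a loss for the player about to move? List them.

1, 3, 5, 10, 12, 14

Label each position W (a win for the player to move) or L (a loss). A position with no legal move is W; any other position is W exactly when some move reaches an L, and L when every move reaches a W.
n=0: no move; the opponent has just taken the last tile and therefore loses → W
n=1: L (sole option 0(W) is W)
n=2: W (go to 1, an L position)
n=3: L (options 2(W), 0(W) are all W)
n=4: W (go to 3, an L position)
n=5: L (options 4(W), 2(W) are all W)
n=6: W (go to 5, an L position)
n=7: W (go to 1, an L position)
n=8: W (go to 5, an L position)
n=9: W (go to 3, an L position)
n=10: L (options 9(W), 7(W), 4(W), 2(W) are all W)
n=11: W (go to 10, an L position)
n=12: L (options 11(W), 9(W), 6(W), 4(W) are all W)
n=13: W (go to 12, an L position)
n=14: L (options 13(W), 11(W), 8(W), 6(W) are all W)
n=15: W (go to 14, an L position)
n=16: W (go to 10, an L position)
Reading off the rows marked L gives the requested list; there are 6 such values of n.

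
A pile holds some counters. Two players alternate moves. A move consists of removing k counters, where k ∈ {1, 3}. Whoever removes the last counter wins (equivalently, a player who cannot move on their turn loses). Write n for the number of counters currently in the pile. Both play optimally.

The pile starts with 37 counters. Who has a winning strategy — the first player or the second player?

The first player wins.

Work bottom-up. With no move the player to move loses. Otherwise the position is W if at least one move leads to an L position for the opponent, and L if every move leads to a W.
n=0: no move → L
n=1: W (go to 0, an L position)
n=2: L (sole option 1(W) is W)
n=3: W (go to 2, an L position)
n=4: L (options 3(W), 1(W) are all W)
n=5: W (go to 4, an L position)
n=6: L (options 5(W), 3(W) are all W)
n=7: W (go to 6, an L position)
n=8: L (options 7(W), 5(W) are all W)
n=9: W (go to 8, an L position)
n=10: L (options 9(W), 7(W) are all W)
n=11: W (go to 10, an L position)
n=12: L (options 11(W), 9(W) are all W)
n=13: W (go to 12, an L position)
n=14: L (options 13(W), 11(W) are all W)
n=15: W (go to 14, an L position)
n=16: L (options 15(W), 13(W) are all W)
n=17: W (go to 16, an L position)
n=18: L (options 17(W), 15(W) are all W)
n=19: W (go to 18, an L position)
n=20: L (options 19(W), 17(W) are all W)
n=21: W (go to 20, an L position)
n=22: L (options 21(W), 19(W) are all W)
n=23: W (go to 22, an L position)
n=24: L (options 23(W), 21(W) are all W)
n=25: W (go to 24, an L position)
n=26: L (options 25(W), 23(W) are all W)
n=27: W (go to 26, an L position)
n=28: L (options 27(W), 25(W) are all W)
n=29: W (go to 28, an L position)
n=30: L (options 29(W), 27(W) are all W)
n=31: W (go to 30, an L position)
n=32: L (options 31(W), 29(W) are all W)
n=33: W (go to 32, an L position)
n=34: L (options 33(W), 31(W) are all W)
n=35: W (go to 34, an L position)
n=36: L (options 35(W), 33(W) are all W)
n=37: W (go to 36, an L position)
From 37 the player to move can remove 1, leaving 36, reaching an L position.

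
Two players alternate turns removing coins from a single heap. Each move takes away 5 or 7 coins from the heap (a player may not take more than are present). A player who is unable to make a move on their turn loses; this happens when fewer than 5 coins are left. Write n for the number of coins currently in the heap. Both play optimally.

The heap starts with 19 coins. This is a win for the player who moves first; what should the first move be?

Compute win/loss labels from the base case upward. A position with no move is L. Any other position is W if it can reach an L in one move, else L.
n=0: no move → L
n=1: no move → L
n=2: no move → L
n=3: no move → L
n=4: no move → L
n=5: W (go to 0, an L position)
n=6: W (go to 1, an L position)
n=7: W (go to 2, an L position)
n=8: W (go to 3, an L position)
n=9: W (go to 4, an L position)
n=10: W (go to 3, an L position)
n=11: W (go to 4, an L position)
n=12: L (options 7(W), 5(W) are all W)
n=13: L (options 8(W), 6(W) are all W)
n=14: L (options 9(W), 7(W) are all W)
n=15: L (options 10(W), 8(W) are all W)
n=16: L (options 11(W), 9(W) are all W)
n=17: W (go to 12, an L position)
n=18: W (go to 13, an L position)
n=19: W (go to 14, an L position)
From 19, the L positions reachable in one move are: 14, 12. Any move reaching one of these is winning.

Remove 5, leaving 14.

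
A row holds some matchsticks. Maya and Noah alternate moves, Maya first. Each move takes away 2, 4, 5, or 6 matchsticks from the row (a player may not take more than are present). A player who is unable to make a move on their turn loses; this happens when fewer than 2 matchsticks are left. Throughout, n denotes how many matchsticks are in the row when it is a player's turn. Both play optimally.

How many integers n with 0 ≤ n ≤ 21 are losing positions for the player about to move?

6

Positions with no move are L. A position that does have a move is losing for the player to move precisely when every available move leads to a winning position for the opponent. Fill in the labels:
n=0: no move → L
n=1: no move → L
n=2: →0(L), so W
n=3: →1(L), so W
n=4: →0(L), so W
n=5: →1(L), so W
n=6: →1(L), so W
n=7: →1(L), so W
n=8: →6(W), 4(W), 3(W), 2(W) — all W, so L
n=9: →7(W), 5(W), 4(W), 3(W) — all W, so L
n=10: →8(L), so W
n=11: →9(L), so W
n=12: →8(L), so W
n=13: →9(L), so W
n=14: →9(L), so W
n=15: →9(L), so W
n=16: →14(W), 12(W), 11(W), 10(W) — all W, so L
n=17: →15(W), 13(W), 12(W), 11(W) — all W, so L
n=18: →16(L), so W
n=19: →17(L), so W
n=20: →16(L), so W
n=21: →17(L), so W
L entries with 0 ≤ n ≤ 21: n = 0, 1, 8, 9, 16, 17; that makes 6.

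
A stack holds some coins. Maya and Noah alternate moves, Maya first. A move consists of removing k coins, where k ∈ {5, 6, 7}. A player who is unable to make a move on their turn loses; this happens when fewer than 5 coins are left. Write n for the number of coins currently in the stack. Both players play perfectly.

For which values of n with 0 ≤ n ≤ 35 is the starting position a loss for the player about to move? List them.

Use the standard recursion: the mover loses at a terminal position; elsewhere, the mover wins exactly when some move hands the opponent an L position.
n=0: no move → L
n=1: no move → L
n=2: no move → L
n=3: no move → L
n=4: no move → L
n=5: can move to 0, which is L ⇒ W
n=6: can move to 1, which is L ⇒ W
n=7: can move to 2, which is L ⇒ W
n=8: can move to 3, which is L ⇒ W
n=9: can move to 4, which is L ⇒ W
n=10: can move to 4, which is L ⇒ W
n=11: can move to 4, which is L ⇒ W
n=12: moves to 7(W), 6(W), 5(W); every one is W ⇒ L
n=13: moves to 8(W), 7(W), 6(W); every one is W ⇒ L
n=14: moves to 9(W), 8(W), 7(W); every one is W ⇒ L
n=15: moves to 10(W), 9(W), 8(W); every one is W ⇒ L
n=16: moves to 11(W), 10(W), 9(W); every one is W ⇒ L
n=17: can move to 12, which is L ⇒ W
n=18: can move to 13, which is L ⇒ W
n=19: can move to 14, which is L ⇒ W
n=20: can move to 15, which is L ⇒ W
n=21: can move to 16, which is L ⇒ W
n=22: can move to 16, which is L ⇒ W
n=23: can move to 16, which is L ⇒ W
n=24: moves to 19(W), 18(W), 17(W); every one is W ⇒ L
n=25: moves to 20(W), 19(W), 18(W); every one is W ⇒ L
n=26: moves to 21(W), 20(W), 19(W); every one is W ⇒ L
n=27: moves to 22(W), 21(W), 20(W); every one is W ⇒ L
n=28: moves to 23(W), 22(W), 21(W); every one is W ⇒ L
n=29: can move to 24, which is L ⇒ W
n=30: can move to 25, which is L ⇒ W
n=31: can move to 26, which is L ⇒ W
n=32: can move to 27, which is L ⇒ W
n=33: can move to 28, which is L ⇒ W
n=34: can move to 28, which is L ⇒ W
n=35: can move to 28, which is L ⇒ W
The losing starting values of n are exactly the entries labelled L in this table (15 of them).

0, 1, 2, 3, 4, 12, 13, 14, 15, 16, 24, 25, 26, 27, 28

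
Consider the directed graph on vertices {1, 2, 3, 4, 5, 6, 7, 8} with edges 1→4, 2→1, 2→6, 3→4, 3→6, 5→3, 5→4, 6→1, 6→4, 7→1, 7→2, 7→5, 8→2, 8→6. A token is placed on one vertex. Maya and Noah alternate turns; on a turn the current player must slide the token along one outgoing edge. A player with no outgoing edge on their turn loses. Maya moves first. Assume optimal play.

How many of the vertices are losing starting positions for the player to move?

Label each position W (a win for the player to move) or L (a loss). A position with no legal move is L; any other position is W exactly when some move reaches an L, and L when every move reaches a W.
Every edge goes from a vertex to one that appears earlier in the order 4, 1, 6, 3, 2, 8, 5, 7, so processing vertices in that order labels each vertex after all of its successors.
4: no outgoing edge → L
1: →4(L), so W
6: →4(L), so W
3: →4(L), so W
2: →6(W), 1(W) — all W, so L
8: →2(L), so W
5: →4(L), so W
7: →2(L), so W
The L vertices are 2, 4; that is 2 in all.

2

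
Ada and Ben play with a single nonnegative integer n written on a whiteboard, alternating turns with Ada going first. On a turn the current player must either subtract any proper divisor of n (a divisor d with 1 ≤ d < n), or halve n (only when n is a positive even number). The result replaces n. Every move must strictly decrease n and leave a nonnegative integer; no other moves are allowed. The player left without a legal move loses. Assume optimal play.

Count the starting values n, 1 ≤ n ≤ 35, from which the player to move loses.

18

Label each position W (a win for the player to move) or L (a loss). A position with no legal move is L; any other position is W exactly when some move reaches an L, and L when every move reaches a W.
n=0: no move → L
n=1: no move → L
n=2: →1(L), so W
n=3: →2(W) only, which is W, so L
n=4: →3(L), so W
n=5: →4(W) only, which is W, so L
n=6: →3(L), so W
n=7: →6(W) only, which is W, so L
n=8: →7(L), so W
n=9: →6(W), 8(W) — all W, so L
n=10: →5(L), so W
n=11: →10(W) only, which is W, so L
n=12: →9(L), so W
n=13: →12(W) only, which is W, so L
n=14: →7(L), so W
n=15: →10(W), 12(W), 14(W) — all W, so L
n=16: →15(L), so W
n=17: →16(W) only, which is W, so L
n=18: →9(L), so W
n=19: →18(W) only, which is W, so L
n=20: →15(L), so W
n=21: →14(W), 18(W), 20(W) — all W, so L
n=22: →11(L), so W
n=23: →22(W) only, which is W, so L
n=24: →21(L), so W
n=25: →20(W), 24(W) — all W, so L
n=26: →13(L), so W
n=27: →18(W), 24(W), 26(W) — all W, so L
n=28: →21(L), so W
n=29: →28(W) only, which is W, so L
n=30: →15(L), so W
n=31: →30(W) only, which is W, so L
n=32: →31(L), so W
n=33: →22(W), 30(W), 32(W) — all W, so L
n=34: →17(L), so W
n=35: →28(W), 30(W), 34(W) — all W, so L
L entries with 1 ≤ n ≤ 35 (n=0 is outside the asked range and is not counted): n = 1, 3, 5, 7, 9, 11, 13, 15, 17, 19, 21, 23, 25, 27, 29, 31, 33, 35; that makes 18.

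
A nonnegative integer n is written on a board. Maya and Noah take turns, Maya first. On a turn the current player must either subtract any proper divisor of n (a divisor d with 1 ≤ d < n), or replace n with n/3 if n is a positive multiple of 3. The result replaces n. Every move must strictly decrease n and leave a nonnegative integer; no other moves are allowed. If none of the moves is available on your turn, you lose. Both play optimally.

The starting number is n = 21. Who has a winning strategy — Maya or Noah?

Label each position W (a win for the player to move) or L (a loss). A position with no legal move is L; any other position is W exactly when some move reaches an L, and L when every move reaches a W.
n=0: no move → L
n=1: no move → L
n=2: can move to 1, which is L ⇒ W
n=3: can move to 1, which is L ⇒ W
n=4: moves to 2(W), 3(W); every one is W ⇒ L
n=5: can move to 4, which is L ⇒ W
n=6: can move to 4, which is L ⇒ W
n=7: the only move is to 6(W), a W ⇒ L
n=8: can move to 4, which is L ⇒ W
n=9: moves to 3(W), 6(W), 8(W); every one is W ⇒ L
n=10: can move to 9, which is L ⇒ W
n=11: the only move is to 10(W), a W ⇒ L
n=12: can move to 4, which is L ⇒ W
n=13: the only move is to 12(W), a W ⇒ L
n=14: can move to 7, which is L ⇒ W
n=15: moves to 5(W), 10(W), 12(W), 14(W); every one is W ⇒ L
n=16: can move to 15, which is L ⇒ W
n=17: the only move is to 16(W), a W ⇒ L
n=18: can move to 9, which is L ⇒ W
n=19: the only move is to 18(W), a W ⇒ L
n=20: can move to 15, which is L ⇒ W
n=21: can move to 7, which is L ⇒ W
From 21 Maya can move to 7, reaching an L position.

Maya wins.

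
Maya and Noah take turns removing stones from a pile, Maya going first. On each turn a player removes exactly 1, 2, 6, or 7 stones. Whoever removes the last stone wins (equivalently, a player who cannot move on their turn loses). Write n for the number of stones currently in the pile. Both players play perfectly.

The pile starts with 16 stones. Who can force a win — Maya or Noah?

Noah wins.

Compute win/loss labels from the base case upward. A position with no move is L. Any other position is W if it can reach an L in one move, else L.
n=0: no move → L
n=1: →0(L), so W
n=2: →0(L), so W
n=3: →2(W), 1(W) — all W, so L
n=4: →3(L), so W
n=5: →3(L), so W
n=6: →0(L), so W
n=7: →0(L), so W
n=8: →7(W), 6(W), 2(W), 1(W) — all W, so L
n=9: →8(L), so W
n=10: →8(L), so W
n=11: →10(W), 9(W), 5(W), 4(W) — all W, so L
n=12: →11(L), so W
n=13: →11(L), so W
n=14: →8(L), so W
n=15: →8(L), so W
n=16: →15(W), 14(W), 10(W), 9(W) — all W, so L
The starting position 16 is L: whatever Maya does, the opponent receives a W position.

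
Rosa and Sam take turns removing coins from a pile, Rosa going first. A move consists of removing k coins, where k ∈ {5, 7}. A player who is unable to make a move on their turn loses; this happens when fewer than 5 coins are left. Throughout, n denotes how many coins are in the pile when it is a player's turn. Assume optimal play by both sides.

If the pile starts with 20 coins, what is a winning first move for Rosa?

Positions with no move are L. A position that does have a move is losing for the player to move precisely when every available move leads to a winning position for the opponent. Fill in the labels:
n=0: no move → L
n=1: no move → L
n=2: no move → L
n=3: no move → L
n=4: no move → L
n=5: reaches L-position 0 → W
n=6: reaches L-position 1 → W
n=7: reaches L-position 2 → W
n=8: reaches L-position 3 → W
n=9: reaches L-position 4 → W
n=10: reaches L-position 3 → W
n=11: reaches L-position 4 → W
n=12: only reaches 7(W), 5(W), all W → L
n=13: only reaches 8(W), 6(W), all W → L
n=14: only reaches 9(W), 7(W), all W → L
n=15: only reaches 10(W), 8(W), all W → L
n=16: only reaches 11(W), 9(W), all W → L
n=17: reaches L-position 12 → W
n=18: reaches L-position 13 → W
n=19: reaches L-position 14 → W
n=20: reaches L-position 15 → W
From 20, the L positions reachable in one move are: 15, 13. Any move reaching one of these is winning.

Remove 5, leaving 15.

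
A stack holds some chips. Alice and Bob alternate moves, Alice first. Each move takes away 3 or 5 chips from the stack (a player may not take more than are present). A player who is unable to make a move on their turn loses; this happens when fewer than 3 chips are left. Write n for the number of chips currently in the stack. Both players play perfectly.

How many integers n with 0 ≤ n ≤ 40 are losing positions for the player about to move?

Compute win/loss labels from the base case upward. A position with no move is L. Any other position is W if it can reach an L in one move, else L.
n=0: no move → L
n=1: no move → L
n=2: no move → L
n=3: can move to 0, which is L ⇒ W
n=4: can move to 1, which is L ⇒ W
n=5: can move to 2, which is L ⇒ W
n=6: can move to 1, which is L ⇒ W
n=7: can move to 2, which is L ⇒ W
n=8: moves to 5(W), 3(W); every one is W ⇒ L
n=9: moves to 6(W), 4(W); every one is W ⇒ L
n=10: moves to 7(W), 5(W); every one is W ⇒ L
n=11: can move to 8, which is L ⇒ W
n=12: can move to 9, which is L ⇒ W
n=13: can move to 10, which is L ⇒ W
n=14: can move to 9, which is L ⇒ W
n=15: can move to 10, which is L ⇒ W
n=16: moves to 13(W), 11(W); every one is W ⇒ L
n=17: moves to 14(W), 12(W); every one is W ⇒ L
n=18: moves to 15(W), 13(W); every one is W ⇒ L
n=19: can move to 16, which is L ⇒ W
n=20: can move to 17, which is L ⇒ W
n=21: can move to 18, which is L ⇒ W
n=22: can move to 17, which is L ⇒ W
n=23: can move to 18, which is L ⇒ W
n=24: moves to 21(W), 19(W); every one is W ⇒ L
n=25: moves to 22(W), 20(W); every one is W ⇒ L
n=26: moves to 23(W), 21(W); every one is W ⇒ L
n=27: can move to 24, which is L ⇒ W
n=28: can move to 25, which is L ⇒ W
n=29: can move to 26, which is L ⇒ W
n=30: can move to 25, which is L ⇒ W
n=31: can move to 26, which is L ⇒ W
n=32: moves to 29(W), 27(W); every one is W ⇒ L
n=33: moves to 30(W), 28(W); every one is W ⇒ L
n=34: moves to 31(W), 29(W); every one is W ⇒ L
n=35: can move to 32, which is L ⇒ W
n=36: can move to 33, which is L ⇒ W
n=37: can move to 34, which is L ⇒ W
n=38: can move to 33, which is L ⇒ W
n=39: can move to 34, which is L ⇒ W
n=40: moves to 37(W), 35(W); every one is W ⇒ L
L entries with 0 ≤ n ≤ 40: n = 0, 1, 2, 8, 9, 10, 16, 17, 18, 24, 25, 26, 32, 33, 34, 40; that makes 16.

16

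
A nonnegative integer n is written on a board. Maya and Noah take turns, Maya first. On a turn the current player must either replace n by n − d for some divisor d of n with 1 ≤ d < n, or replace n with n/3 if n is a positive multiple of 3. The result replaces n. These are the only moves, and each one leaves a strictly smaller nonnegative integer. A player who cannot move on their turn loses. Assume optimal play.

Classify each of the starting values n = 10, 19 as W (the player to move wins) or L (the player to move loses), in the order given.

10: W, 19: L

Work bottom-up. With no move the player to move loses. Otherwise the position is W if at least one move leads to an L position for the opponent, and L if every move leads to a W.
n=0: no move → L
n=1: no move → L
n=2: reaches L-position 1 → W
n=3: reaches L-position 1 → W
n=4: only reaches 2(W), 3(W), all W → L
n=5: reaches L-position 4 → W
n=6: reaches L-position 4 → W
n=7: only reaches 6(W), which is W → L
n=8: reaches L-position 4 → W
n=9: only reaches 3(W), 6(W), 8(W), all W → L
n=10: reaches L-position 9 → W
n=11: only reaches 10(W), which is W → L
n=12: reaches L-position 4 → W
n=13: only reaches 12(W), which is W → L
n=14: reaches L-position 7 → W
n=15: only reaches 5(W), 10(W), 12(W), 14(W), all W → L
n=16: reaches L-position 15 → W
n=17: only reaches 16(W), which is W → L
n=18: reaches L-position 9 → W
n=19: only reaches 18(W), which is W → L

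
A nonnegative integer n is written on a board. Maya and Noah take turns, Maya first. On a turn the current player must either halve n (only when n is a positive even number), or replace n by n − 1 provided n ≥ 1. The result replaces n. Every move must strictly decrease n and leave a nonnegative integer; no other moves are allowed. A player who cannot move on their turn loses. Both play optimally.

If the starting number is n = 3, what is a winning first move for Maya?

Move to 2.

Classify positions by backward induction: terminal positions (no move available) are L. From any other position, the mover wins iff some move reaches an L.
n=0: no move → L
n=1: can move to 0, which is L ⇒ W
n=2: the only move is to 1(W), a W ⇒ L
n=3: can move to 2, which is L ⇒ W
From 3, the L positions reachable in one move are: 2.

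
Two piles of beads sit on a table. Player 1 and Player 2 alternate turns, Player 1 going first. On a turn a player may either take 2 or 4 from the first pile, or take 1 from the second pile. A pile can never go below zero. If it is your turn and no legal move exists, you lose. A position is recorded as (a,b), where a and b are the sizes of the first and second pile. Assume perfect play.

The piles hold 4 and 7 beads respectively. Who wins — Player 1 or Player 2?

Player 1 wins.

Compute win/loss labels from the base case upward. A position with no move is L. Any other position is W if it can reach an L in one move, else L.
No move ever increases a pile, so every position that can arise here has a ≤ 4 and b ≤ 7; it is enough to label the cells with 0 ≤ a ≤ 4 and 0 ≤ b ≤ 7.
Every move lowers a or b (never raises either), so fill the grid row by row in increasing a, and left to right within a row: each cell's successors are then already labelled.
      b=0  b=1  b=2  b=3  b=4  b=5  b=6  b=7
a=0:    L    W    L    W    L    W    L    W
a=1:    L    W    L    W    L    W    L    W
a=2:    W    L    W    L    W    L    W    L
a=3:    W    L    W    L    W    L    W    L
a=4:    W    W    W    W    W    W    W    W
Cells with no legal move (terminal, hence L): (0,0), (1,0).
The remaining L cells, each justified by listing all of its moves:
(0,2): the only move is to (0,1)(W), a W ⇒ L
(0,4): the only move is to (0,3)(W), a W ⇒ L
(0,6): the only move is to (0,5)(W), a W ⇒ L
(1,2): the only move is to (1,1)(W), a W ⇒ L
(1,4): the only move is to (1,3)(W), a W ⇒ L
(1,6): the only move is to (1,5)(W), a W ⇒ L
(2,1): moves to (0,1)(W), (2,0)(W); every one is W ⇒ L
(2,3): moves to (0,3)(W), (2,2)(W); every one is W ⇒ L
(2,5): moves to (0,5)(W), (2,4)(W); every one is W ⇒ L
(2,7): moves to (0,7)(W), (2,6)(W); every one is W ⇒ L
(3,1): moves to (1,1)(W), (3,0)(W); every one is W ⇒ L
(3,3): moves to (1,3)(W), (3,2)(W); every one is W ⇒ L
(3,5): moves to (1,5)(W), (3,4)(W); every one is W ⇒ L
(3,7): moves to (1,7)(W), (3,6)(W); every one is W ⇒ L
Every other cell has at least one move into one of the L cells above, so it is W.
The starting position (4,7) is W: Player 1 should move to (2,7), handing over an L position.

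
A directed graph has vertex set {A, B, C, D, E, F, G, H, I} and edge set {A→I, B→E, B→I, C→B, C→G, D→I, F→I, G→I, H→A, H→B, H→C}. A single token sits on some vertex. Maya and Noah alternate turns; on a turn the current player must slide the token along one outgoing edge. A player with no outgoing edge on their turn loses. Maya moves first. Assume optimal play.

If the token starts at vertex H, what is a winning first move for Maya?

Classify positions by backward induction: terminal positions (no move available) are L. From any other position, the mover wins iff some move reaches an L.
Every edge goes from a vertex to one that appears earlier in the order E, I, G, A, B, C, D, H, F, so processing vertices in that order labels each vertex after all of its successors.
E: no outgoing edge → L
I: no outgoing edge → L
G: →I(L), so W
A: →I(L), so W
B: →I(L), so W
C: →B(W), G(W) — all W, so L
D: →I(L), so W
H: →C(L), so W
F: →I(L), so W
From H, the L positions reachable in one move are: C.

Move to C.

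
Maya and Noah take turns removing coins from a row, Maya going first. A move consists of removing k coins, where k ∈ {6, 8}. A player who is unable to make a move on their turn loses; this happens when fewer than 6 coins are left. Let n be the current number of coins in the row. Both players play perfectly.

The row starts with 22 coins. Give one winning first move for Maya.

Positions with no move are L. A position that does have a move is losing for the player to move precisely when every available move leads to a winning position for the opponent. Fill in the labels:
n=0: no move → L
n=1: no move → L
n=2: no move → L
n=3: no move → L
n=4: no move → L
n=5: no move → L
n=6: can move to 0, which is L ⇒ W
n=7: can move to 1, which is L ⇒ W
n=8: can move to 2, which is L ⇒ W
n=9: can move to 3, which is L ⇒ W
n=10: can move to 4, which is L ⇒ W
n=11: can move to 5, which is L ⇒ W
n=12: can move to 4, which is L ⇒ W
n=13: can move to 5, which is L ⇒ W
n=14: moves to 8(W), 6(W); every one is W ⇒ L
n=15: moves to 9(W), 7(W); every one is W ⇒ L
n=16: moves to 10(W), 8(W); every one is W ⇒ L
n=17: moves to 11(W), 9(W); every one is W ⇒ L
n=18: moves to 12(W), 10(W); every one is W ⇒ L
n=19: moves to 13(W), 11(W); every one is W ⇒ L
n=20: can move to 14, which is L ⇒ W
n=21: can move to 15, which is L ⇒ W
n=22: can move to 16, which is L ⇒ W
From 22, the L positions reachable in one move are: 16, 14. Any move reaching one of these is winning.

Remove 6, leaving 16.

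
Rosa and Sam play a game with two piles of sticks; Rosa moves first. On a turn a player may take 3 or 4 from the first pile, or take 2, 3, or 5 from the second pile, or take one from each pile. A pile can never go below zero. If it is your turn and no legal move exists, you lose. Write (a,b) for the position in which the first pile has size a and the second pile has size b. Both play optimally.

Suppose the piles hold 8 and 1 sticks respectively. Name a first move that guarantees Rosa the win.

Compute win/loss labels from the base case upward. A position with no move is L. Any other position is W if it can reach an L in one move, else L.
No move ever increases a pile, so every position that can arise here has a ≤ 8 and b ≤ 1; it is enough to label the cells with 0 ≤ a ≤ 8 and 0 ≤ b ≤ 1.
Every move lowers a or b (never raises either), so fill the grid row by row in increasing a, and left to right within a row: each cell's successors are then already labelled.
      b=0  b=1
a=0:    L    L
a=1:    L    W
a=2:    L    W
a=3:    W    W
a=4:    W    W
a=5:    W    L
a=6:    W    L
a=7:    L    L
a=8:    L    W
Cells with no legal move (terminal, hence L): (0,0), (0,1), (1,0), (2,0).
The remaining L cells, each justified by listing all of its moves:
(5,1): L (options (2,1)(W), (1,1)(W), (4,0)(W) are all W)
(6,1): L (options (3,1)(W), (2,1)(W), (5,0)(W) are all W)
(7,0): L (options (4,0)(W), (3,0)(W) are all W)
(7,1): L (options (4,1)(W), (3,1)(W), (6,0)(W) are all W)
(8,0): L (options (5,0)(W), (4,0)(W) are all W)
Every other cell has at least one move into one of the L cells above, so it is W.
From (8,1), the L positions reachable in one move are: (5,1), (7,0). Any move reaching one of these is winning.

Move to (5,1).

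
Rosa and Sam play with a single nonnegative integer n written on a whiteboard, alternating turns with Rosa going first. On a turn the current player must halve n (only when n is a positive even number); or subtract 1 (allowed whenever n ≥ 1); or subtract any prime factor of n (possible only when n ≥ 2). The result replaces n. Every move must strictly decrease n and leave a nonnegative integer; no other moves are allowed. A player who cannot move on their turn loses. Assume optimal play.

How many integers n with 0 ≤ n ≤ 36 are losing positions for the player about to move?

8

Build the W/L table. Terminal = L. A non-terminal position is W if it has a move to some L; otherwise it is L.
n=0: no move → L
n=1: W (go to 0, an L position)
n=2: W (go to 0, an L position)
n=3: W (go to 0, an L position)
n=4: L (options 2(W), 3(W) are all W)
n=5: W (go to 0, an L position)
n=6: W (go to 4, an L position)
n=7: W (go to 0, an L position)
n=8: W (go to 4, an L position)
n=9: L (options 6(W), 8(W) are all W)
n=10: W (go to 9, an L position)
n=11: W (go to 0, an L position)
n=12: W (go to 9, an L position)
n=13: W (go to 0, an L position)
n=14: L (options 7(W), 12(W), 13(W) are all W)
n=15: W (go to 14, an L position)
n=16: W (go to 14, an L position)
n=17: W (go to 0, an L position)
n=18: W (go to 9, an L position)
n=19: W (go to 0, an L position)
n=20: L (options 10(W), 15(W), 18(W), 19(W) are all W)
n=21: W (go to 14, an L position)
n=22: W (go to 20, an L position)
n=23: W (go to 0, an L position)
n=24: L (options 12(W), 21(W), 22(W), 23(W) are all W)
n=25: W (go to 20, an L position)
n=26: W (go to 24, an L position)
n=27: W (go to 24, an L position)
n=28: W (go to 14, an L position)
n=29: W (go to 0, an L position)
n=30: L (options 15(W), 25(W), 27(W), 28(W), 29(W) are all W)
n=31: W (go to 0, an L position)
n=32: W (go to 30, an L position)
n=33: W (go to 30, an L position)
n=34: L (options 17(W), 32(W), 33(W) are all W)
n=35: W (go to 30, an L position)
n=36: W (go to 34, an L position)
L entries with 0 ≤ n ≤ 36: n = 0, 4, 9, 14, 20, 24, 30, 34; that makes 8.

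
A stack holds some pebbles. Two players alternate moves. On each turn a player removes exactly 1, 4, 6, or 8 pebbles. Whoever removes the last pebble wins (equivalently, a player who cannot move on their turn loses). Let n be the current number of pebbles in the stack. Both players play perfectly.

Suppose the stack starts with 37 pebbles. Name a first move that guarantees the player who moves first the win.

Work bottom-up. With no move the player to move loses. Otherwise the position is W if at least one move leads to an L position for the opponent, and L if every move leads to a W.
n=0: no move → L
n=1: W (go to 0, an L position)
n=2: L (sole option 1(W) is W)
n=3: W (go to 2, an L position)
n=4: W (go to 0, an L position)
n=5: L (options 4(W), 1(W) are all W)
n=6: W (go to 5, an L position)
n=7: L (options 6(W), 3(W), 1(W) are all W)
n=8: W (go to 7, an L position)
n=9: W (go to 5, an L position)
n=10: W (go to 2, an L position)
n=11: W (go to 7, an L position)
n=12: L (options 11(W), 8(W), 6(W), 4(W) are all W)
n=13: W (go to 12, an L position)
n=14: L (options 13(W), 10(W), 8(W), 6(W) are all W)
n=15: W (go to 14, an L position)
n=16: W (go to 12, an L position)
n=17: L (options 16(W), 13(W), 11(W), 9(W) are all W)
n=18: W (go to 17, an L position)
n=19: L (options 18(W), 15(W), 13(W), 11(W) are all W)
n=20: W (go to 19, an L position)
n=21: W (go to 17, an L position)
n=22: W (go to 14, an L position)
n=23: W (go to 19, an L position)
n=24: L (options 23(W), 20(W), 18(W), 16(W) are all W)
n=25: W (go to 24, an L position)
n=26: L (options 25(W), 22(W), 20(W), 18(W) are all W)
n=27: W (go to 26, an L position)
n=28: W (go to 24, an L position)
n=29: L (options 28(W), 25(W), 23(W), 21(W) are all W)
n=30: W (go to 29, an L position)
n=31: L (options 30(W), 27(W), 25(W), 23(W) are all W)
n=32: W (go to 31, an L position)
n=33: W (go to 29, an L position)
n=34: W (go to 26, an L position)
n=35: W (go to 31, an L position)
n=36: L (options 35(W), 32(W), 30(W), 28(W) are all W)
n=37: W (go to 36, an L position)
From 37, the L positions reachable in one move are: 36, 31, 29. Any move reaching one of these is winning.

Remove 1, leaving 36.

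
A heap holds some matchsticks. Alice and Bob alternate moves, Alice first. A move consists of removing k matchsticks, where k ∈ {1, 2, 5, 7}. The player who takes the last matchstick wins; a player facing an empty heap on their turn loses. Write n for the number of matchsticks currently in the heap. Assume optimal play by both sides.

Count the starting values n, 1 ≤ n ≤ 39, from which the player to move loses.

13

Work bottom-up. With no move the player to move loses. Otherwise the position is W if at least one move leads to an L position for the opponent, and L if every move leads to a W.
n=0: no move → L
n=1: →0(L), so W
n=2: →0(L), so W
n=3: →2(W), 1(W) — all W, so L
n=4: →3(L), so W
n=5: →3(L), so W
n=6: →5(W), 4(W), 1(W) — all W, so L
n=7: →6(L), so W
n=8: →6(L), so W
n=9: →8(W), 7(W), 4(W), 2(W) — all W, so L
n=10: →9(L), so W
n=11: →9(L), so W
n=12: →11(W), 10(W), 7(W), 5(W) — all W, so L
n=13: →12(L), so W
n=14: →12(L), so W
n=15: →14(W), 13(W), 10(W), 8(W) — all W, so L
n=16: →15(L), so W
n=17: →15(L), so W
n=18: →17(W), 16(W), 13(W), 11(W) — all W, so L
n=19: →18(L), so W
n=20: →18(L), so W
n=21: →20(W), 19(W), 16(W), 14(W) — all W, so L
n=22: →21(L), so W
n=23: →21(L), so W
n=24: →23(W), 22(W), 19(W), 17(W) — all W, so L
n=25: →24(L), so W
n=26: →24(L), so W
n=27: →26(W), 25(W), 22(W), 20(W) — all W, so L
n=28: →27(L), so W
n=29: →27(L), so W
n=30: →29(W), 28(W), 25(W), 23(W) — all W, so L
n=31: →30(L), so W
n=32: →30(L), so W
n=33: →32(W), 31(W), 28(W), 26(W) — all W, so L
n=34: →33(L), so W
n=35: →33(L), so W
n=36: →35(W), 34(W), 31(W), 29(W) — all W, so L
n=37: →36(L), so W
n=38: →36(L), so W
n=39: →38(W), 37(W), 34(W), 32(W) — all W, so L
L entries with 1 ≤ n ≤ 39 (n=0 is outside the asked range and is not counted): n = 3, 6, 9, 12, 15, 18, 21, 24, 27, 30, 33, 36, 39; that makes 13.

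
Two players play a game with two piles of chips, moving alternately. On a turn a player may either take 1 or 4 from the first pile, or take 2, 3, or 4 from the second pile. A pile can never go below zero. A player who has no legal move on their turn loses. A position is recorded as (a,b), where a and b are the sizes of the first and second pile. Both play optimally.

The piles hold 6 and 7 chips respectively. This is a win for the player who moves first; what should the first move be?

Move to (5,7).

Work bottom-up. With no move the player to move loses. Otherwise the position is W if at least one move leads to an L position for the opponent, and L if every move leads to a W.
No move ever increases a pile, so every position that can arise here has a ≤ 6 and b ≤ 7; it is enough to label the cells with 0 ≤ a ≤ 6 and 0 ≤ b ≤ 7.
Every move lowers a or b (never raises either), so fill the grid row by row in increasing a, and left to right within a row: each cell's successors are then already labelled.
      b=0  b=1  b=2  b=3  b=4  b=5  b=6  b=7
a=0:    L    L    W    W    W    W    L    L
a=1:    W    W    L    L    W    W    W    W
a=2:    L    L    W    W    W    W    L    L
a=3:    W    W    L    L    W    W    W    W
a=4:    W    W    W    W    L    L    W    W
a=5:    L    L    W    W    W    W    L    L
a=6:    W    W    L    L    W    W    W    W
Cells with no legal move (terminal, hence L): (0,0), (0,1).
The remaining L cells, each justified by listing all of its moves:
(0,6): →(0,4)(W), (0,3)(W), (0,2)(W) — all W, so L
(0,7): →(0,5)(W), (0,4)(W), (0,3)(W) — all W, so L
(1,2): →(0,2)(W), (1,0)(W) — all W, so L
(1,3): →(0,3)(W), (1,1)(W), (1,0)(W) — all W, so L
(2,0): →(1,0)(W) only, which is W, so L
(2,1): →(1,1)(W) only, which is W, so L
(2,6): →(1,6)(W), (2,4)(W), (2,3)(W), (2,2)(W) — all W, so L
(2,7): →(1,7)(W), (2,5)(W), (2,4)(W), (2,3)(W) — all W, so L
(3,2): →(2,2)(W), (3,0)(W) — all W, so L
(3,3): →(2,3)(W), (3,1)(W), (3,0)(W) — all W, so L
(4,4): →(3,4)(W), (0,4)(W), (4,2)(W), (4,1)(W), (4,0)(W) — all W, so L
(4,5): →(3,5)(W), (0,5)(W), (4,3)(W), (4,2)(W), (4,1)(W) — all W, so L
(5,0): →(4,0)(W), (1,0)(W) — all W, so L
(5,1): →(4,1)(W), (1,1)(W) — all W, so L
(5,6): →(4,6)(W), (1,6)(W), (5,4)(W), (5,3)(W), (5,2)(W) — all W, so L
(5,7): →(4,7)(W), (1,7)(W), (5,5)(W), (5,4)(W), (5,3)(W) — all W, so L
(6,2): →(5,2)(W), (2,2)(W), (6,0)(W) — all W, so L
(6,3): →(5,3)(W), (2,3)(W), (6,1)(W), (6,0)(W) — all W, so L
Every other cell has at least one move into one of the L cells above, so it is W.
From (6,7), the L positions reachable in one move are: (5,7), (2,7), (6,3). Any move reaching one of these is winning.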